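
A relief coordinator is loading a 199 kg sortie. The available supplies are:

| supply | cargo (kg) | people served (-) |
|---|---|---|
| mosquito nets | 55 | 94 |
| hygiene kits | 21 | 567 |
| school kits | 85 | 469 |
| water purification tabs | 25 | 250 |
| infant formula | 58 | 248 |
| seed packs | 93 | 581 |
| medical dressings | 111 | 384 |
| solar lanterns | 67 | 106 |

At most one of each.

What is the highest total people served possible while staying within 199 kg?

The ratio ordering already packs tightly: hygiene kits + water purification tabs + infant formula + seed packs, 197 kg, 1646.
The closest alternative, hygiene kits + school kits + seed packs, reaches only 1617.

1646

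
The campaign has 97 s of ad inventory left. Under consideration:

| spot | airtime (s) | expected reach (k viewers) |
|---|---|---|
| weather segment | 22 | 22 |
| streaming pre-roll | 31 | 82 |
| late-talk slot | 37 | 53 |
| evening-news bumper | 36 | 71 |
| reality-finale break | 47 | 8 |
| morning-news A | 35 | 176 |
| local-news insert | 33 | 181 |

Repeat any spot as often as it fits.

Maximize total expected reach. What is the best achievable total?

444

Ranking by ratio (expected reach/s): local-news insert 5.48, morning-news A 5.03, streaming pre-roll 2.65, evening-news bumper 1.97.
Taking streaming pre-roll + 2×local-news insert: 97 s used, 444 in expected reach.
Nothing else within 97 s beats 444.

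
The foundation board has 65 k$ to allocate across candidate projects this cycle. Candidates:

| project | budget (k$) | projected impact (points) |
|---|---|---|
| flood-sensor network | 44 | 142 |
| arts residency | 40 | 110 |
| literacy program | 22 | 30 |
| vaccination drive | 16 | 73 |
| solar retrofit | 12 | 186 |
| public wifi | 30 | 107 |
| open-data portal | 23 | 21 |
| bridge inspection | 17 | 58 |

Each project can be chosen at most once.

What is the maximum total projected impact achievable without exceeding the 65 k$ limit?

366

The ratio ordering already packs tightly: vaccination drive + solar retrofit + public wifi, 58 k$, 366.
Next best is solar retrofit + public wifi + bridge inspection at 351 (59 k$) — short by 15.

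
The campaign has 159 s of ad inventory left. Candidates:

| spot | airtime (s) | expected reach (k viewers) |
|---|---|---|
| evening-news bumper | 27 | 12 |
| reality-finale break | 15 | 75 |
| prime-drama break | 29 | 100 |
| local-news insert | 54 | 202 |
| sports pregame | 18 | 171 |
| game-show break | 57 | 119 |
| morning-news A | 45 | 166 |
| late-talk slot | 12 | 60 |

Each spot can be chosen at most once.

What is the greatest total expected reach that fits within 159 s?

Filling by ratio: reality-finale break + local-news insert + sports pregame + morning-news A + late-talk slot for 674, with 15 s left unused.
Dropping reality-finale break frees 15 s; slotting in prime-drama break (29 s) lifts the total to 699 at 158 s.
The closest alternative, reality-finale break + local-news insert + sports pregame + morning-news A + late-talk slot, reaches only 674.

699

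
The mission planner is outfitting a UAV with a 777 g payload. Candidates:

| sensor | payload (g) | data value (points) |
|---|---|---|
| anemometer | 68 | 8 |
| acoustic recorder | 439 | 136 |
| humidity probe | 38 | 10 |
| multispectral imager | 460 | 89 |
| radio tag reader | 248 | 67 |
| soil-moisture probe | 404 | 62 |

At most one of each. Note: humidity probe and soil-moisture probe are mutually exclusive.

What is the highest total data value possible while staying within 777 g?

213

The ratio ordering already packs tightly: acoustic recorder + humidity probe + radio tag reader, 725 g, 213.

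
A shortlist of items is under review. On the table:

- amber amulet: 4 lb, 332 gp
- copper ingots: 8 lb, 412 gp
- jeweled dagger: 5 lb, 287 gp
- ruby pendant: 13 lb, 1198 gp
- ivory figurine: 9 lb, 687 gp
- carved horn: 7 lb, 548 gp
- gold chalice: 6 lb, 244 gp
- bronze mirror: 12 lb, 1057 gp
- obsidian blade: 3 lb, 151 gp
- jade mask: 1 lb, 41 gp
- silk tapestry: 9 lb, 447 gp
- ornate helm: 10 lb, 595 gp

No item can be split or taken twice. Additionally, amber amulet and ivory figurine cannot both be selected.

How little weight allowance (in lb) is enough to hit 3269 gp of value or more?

39

Minimise lb subject to total value ≥ 3269.
Taking amber amulet + ruby pendant + carved horn + bronze mirror + obsidian blade gives 3286 (≥ 3269) for 39 lb.
Below 39 lb the best achievable stays under 3269.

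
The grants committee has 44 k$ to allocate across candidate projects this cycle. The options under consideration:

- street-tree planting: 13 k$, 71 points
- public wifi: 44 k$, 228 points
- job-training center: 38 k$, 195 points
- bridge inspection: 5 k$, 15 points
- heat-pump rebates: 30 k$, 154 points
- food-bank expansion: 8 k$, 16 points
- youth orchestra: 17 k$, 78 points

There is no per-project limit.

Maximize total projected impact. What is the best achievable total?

The ratio ordering already packs tightly: 3×street-tree planting + bridge inspection, 44 k$, 228.

228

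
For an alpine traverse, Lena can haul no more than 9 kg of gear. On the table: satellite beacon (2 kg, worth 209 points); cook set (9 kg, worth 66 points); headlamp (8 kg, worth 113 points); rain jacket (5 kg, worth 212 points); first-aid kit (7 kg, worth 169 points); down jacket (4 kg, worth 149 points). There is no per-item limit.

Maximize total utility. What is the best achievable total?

836

Taking 4×satellite beacon: 8 kg used, 836 in utility.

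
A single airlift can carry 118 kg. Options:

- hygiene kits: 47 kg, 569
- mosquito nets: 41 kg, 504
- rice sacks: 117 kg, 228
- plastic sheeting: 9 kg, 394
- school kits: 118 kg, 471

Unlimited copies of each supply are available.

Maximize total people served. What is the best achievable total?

5122

Ranking by ratio (people served/kg): plastic sheeting 43.78, mosquito nets 12.29, hygiene kits 12.11, school kits 3.99.
13×plastic sheeting uses 117 of the 118 kg and totals 5122.
No other feasible combination exceeds 5122.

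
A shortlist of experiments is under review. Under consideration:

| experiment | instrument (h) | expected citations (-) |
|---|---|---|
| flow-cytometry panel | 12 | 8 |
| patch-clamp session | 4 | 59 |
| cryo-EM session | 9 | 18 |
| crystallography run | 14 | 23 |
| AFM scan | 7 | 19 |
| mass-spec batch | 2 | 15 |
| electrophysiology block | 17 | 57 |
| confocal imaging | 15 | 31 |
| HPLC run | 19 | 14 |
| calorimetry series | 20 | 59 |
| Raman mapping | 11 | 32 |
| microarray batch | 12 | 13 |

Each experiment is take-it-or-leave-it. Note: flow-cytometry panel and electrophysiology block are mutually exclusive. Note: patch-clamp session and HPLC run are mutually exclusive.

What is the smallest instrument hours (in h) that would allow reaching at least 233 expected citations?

Look for the lowest-instrument combination reaching 233.
Taking patch-clamp session + AFM scan + mass-spec batch + electrophysiology block + calorimetry series + Raman mapping gives 241 (≥ 233) for 61 h.
Below 61 h the best achievable stays under 233.

61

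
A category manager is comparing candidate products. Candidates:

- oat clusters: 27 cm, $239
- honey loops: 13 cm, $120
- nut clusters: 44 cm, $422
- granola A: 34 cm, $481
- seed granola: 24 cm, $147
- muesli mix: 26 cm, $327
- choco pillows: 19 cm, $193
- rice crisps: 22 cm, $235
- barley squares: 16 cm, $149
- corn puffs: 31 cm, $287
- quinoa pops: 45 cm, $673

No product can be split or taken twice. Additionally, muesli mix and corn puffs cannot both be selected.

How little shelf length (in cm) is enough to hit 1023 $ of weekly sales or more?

Minimise cm subject to total weekly sales ≥ 1023.
granola A + quinoa pops: 1154 weekly sales at 79 cm.
Below 79 cm the best achievable stays under 1023.

79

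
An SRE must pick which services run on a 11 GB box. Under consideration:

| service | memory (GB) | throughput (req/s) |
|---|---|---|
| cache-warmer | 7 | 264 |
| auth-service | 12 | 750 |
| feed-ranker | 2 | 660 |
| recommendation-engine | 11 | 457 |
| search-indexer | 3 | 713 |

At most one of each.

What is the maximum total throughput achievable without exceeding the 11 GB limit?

Feed-ranker + search-indexer uses 5 of the 11 GB and totals 1373.
That's the maximum — no swap from here does better than 1373.

1373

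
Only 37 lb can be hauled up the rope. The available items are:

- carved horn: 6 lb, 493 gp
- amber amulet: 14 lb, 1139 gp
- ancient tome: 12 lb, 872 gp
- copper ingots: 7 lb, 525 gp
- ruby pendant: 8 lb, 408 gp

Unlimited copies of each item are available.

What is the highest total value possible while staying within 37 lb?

2990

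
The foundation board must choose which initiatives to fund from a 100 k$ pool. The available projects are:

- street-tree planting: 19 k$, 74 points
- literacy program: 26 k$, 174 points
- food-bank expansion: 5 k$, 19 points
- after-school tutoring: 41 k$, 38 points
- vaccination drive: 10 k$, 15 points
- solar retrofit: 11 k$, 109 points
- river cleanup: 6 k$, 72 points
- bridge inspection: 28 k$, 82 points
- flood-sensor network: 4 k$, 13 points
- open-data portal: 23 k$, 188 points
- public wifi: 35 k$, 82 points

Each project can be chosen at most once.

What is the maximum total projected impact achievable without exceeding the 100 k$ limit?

651

Density check — river cleanup 12.00, solar retrofit 9.91, open-data portal 8.17, literacy program 6.69 are the best per k$.
Taking the top-ratio projects first gives street-tree planting + literacy program + food-bank expansion + solar retrofit + river cleanup + flood-sensor network + open-data portal for 649 (94 k$).
Replace flood-sensor network with vaccination drive: the trade gains 2 net, giving 651 at 100 k$.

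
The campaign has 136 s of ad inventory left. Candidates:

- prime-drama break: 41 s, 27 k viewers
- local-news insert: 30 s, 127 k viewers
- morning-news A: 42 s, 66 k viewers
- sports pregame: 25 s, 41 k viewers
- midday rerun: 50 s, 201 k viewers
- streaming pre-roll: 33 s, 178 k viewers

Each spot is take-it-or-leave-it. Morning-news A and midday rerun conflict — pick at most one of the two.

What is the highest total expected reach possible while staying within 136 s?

506

Local-news insert + midday rerun + streaming pre-roll uses 113 of the 136 s and totals 506.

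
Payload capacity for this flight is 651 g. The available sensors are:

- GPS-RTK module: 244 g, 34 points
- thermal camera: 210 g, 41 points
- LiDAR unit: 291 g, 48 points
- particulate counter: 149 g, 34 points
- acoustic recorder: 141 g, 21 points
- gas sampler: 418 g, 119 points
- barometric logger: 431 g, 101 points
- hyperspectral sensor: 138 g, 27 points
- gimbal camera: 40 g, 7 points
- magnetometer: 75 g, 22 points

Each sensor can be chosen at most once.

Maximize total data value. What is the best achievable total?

175

Taking particulate counter + gas sampler + magnetometer: 642 g used, 175 in data value.
That's the maximum — no swap from here does better than 175.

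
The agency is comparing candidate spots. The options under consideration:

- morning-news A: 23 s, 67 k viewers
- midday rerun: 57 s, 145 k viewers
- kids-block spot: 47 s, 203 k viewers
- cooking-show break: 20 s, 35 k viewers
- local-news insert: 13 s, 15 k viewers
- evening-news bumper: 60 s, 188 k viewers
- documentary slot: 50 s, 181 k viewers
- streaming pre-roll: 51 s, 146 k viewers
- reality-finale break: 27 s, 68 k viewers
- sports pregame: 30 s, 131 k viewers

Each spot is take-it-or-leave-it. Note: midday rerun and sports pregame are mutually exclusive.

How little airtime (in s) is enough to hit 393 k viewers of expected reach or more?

Look for the lowest-airtime combination reaching 393.
morning-news A + kids-block spot + sports pregame: 401 expected reach at 100 s.
No combination under 100 s hits 393.

100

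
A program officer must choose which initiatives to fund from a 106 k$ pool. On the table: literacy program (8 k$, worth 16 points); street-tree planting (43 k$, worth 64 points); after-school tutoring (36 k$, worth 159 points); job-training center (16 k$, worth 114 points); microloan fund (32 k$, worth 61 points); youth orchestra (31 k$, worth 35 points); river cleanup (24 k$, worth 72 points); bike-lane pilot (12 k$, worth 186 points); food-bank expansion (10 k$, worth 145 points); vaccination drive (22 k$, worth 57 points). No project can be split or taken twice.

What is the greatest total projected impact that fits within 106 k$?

Literacy program + after-school tutoring + job-training center + river cleanup + bike-lane pilot + food-bank expansion uses 106 of the 106 k$ and totals 692.

692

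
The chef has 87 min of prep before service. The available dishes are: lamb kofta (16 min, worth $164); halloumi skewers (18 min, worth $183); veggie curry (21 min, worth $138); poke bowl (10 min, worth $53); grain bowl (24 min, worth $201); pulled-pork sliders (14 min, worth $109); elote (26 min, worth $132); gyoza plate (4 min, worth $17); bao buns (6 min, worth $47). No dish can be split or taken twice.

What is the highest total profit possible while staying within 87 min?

733

A density-first pass picks lamb kofta + halloumi skewers + grain bowl + pulled-pork sliders + gyoza plate + bao buns — 721 at 82 min.
The 18 min tied up in pulled-pork sliders and gyoza plate is better spent on veggie curry — total rises to 733 (85 min).
That's the maximum — no swap from here does better than 733.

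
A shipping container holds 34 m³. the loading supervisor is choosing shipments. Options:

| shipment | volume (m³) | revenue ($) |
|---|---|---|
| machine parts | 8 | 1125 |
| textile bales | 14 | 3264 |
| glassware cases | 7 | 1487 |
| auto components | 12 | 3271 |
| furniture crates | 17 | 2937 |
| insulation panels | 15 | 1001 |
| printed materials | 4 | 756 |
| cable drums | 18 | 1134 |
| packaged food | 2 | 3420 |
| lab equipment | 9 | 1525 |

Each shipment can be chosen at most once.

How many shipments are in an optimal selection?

4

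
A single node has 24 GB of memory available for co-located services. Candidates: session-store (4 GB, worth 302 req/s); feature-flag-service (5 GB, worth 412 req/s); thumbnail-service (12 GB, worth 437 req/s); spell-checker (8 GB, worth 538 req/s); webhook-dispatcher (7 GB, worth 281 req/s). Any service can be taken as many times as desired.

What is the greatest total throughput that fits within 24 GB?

1950

Session-store + 4×feature-flag-service uses 24 of the 24 GB and totals 1950.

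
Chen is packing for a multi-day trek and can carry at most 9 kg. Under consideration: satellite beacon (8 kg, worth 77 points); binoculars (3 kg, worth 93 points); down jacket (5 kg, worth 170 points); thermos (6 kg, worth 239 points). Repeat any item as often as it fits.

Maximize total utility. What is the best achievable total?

The ratio ordering already packs tightly: binoculars + thermos, 9 kg, 332.

332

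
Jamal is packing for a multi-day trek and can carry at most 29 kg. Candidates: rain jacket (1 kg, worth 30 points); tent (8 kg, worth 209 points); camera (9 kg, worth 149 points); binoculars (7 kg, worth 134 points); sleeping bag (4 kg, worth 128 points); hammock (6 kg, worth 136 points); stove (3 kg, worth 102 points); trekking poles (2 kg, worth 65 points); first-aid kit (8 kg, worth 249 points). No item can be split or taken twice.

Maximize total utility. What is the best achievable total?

824

Density check — stove 34.00, trekking poles 32.50, sleeping bag 32.00, first-aid kit 31.12 are the best per kg.
Greedy by ratio would take rain jacket + tent + sleeping bag + stove + trekking poles + first-aid kit: 26 kg used, total 783.
Replace rain jacket and trekking poles with hammock: the trade gains 41 net, giving 824 at 29 kg.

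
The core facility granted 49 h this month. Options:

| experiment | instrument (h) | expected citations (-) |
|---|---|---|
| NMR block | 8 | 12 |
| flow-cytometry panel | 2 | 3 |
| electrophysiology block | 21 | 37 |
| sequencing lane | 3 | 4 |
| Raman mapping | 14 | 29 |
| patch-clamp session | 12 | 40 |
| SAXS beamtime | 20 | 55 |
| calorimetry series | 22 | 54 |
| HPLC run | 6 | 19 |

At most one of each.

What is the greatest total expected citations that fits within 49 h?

The ratio heuristic lands on NMR block + flow-cytometry panel + patch-clamp session + SAXS beamtime + HPLC run (129) but leaves 1 h idle.
The 2 h tied up in flow-cytometry panel is better spent on sequencing lane — total rises to 130 (49 h).

130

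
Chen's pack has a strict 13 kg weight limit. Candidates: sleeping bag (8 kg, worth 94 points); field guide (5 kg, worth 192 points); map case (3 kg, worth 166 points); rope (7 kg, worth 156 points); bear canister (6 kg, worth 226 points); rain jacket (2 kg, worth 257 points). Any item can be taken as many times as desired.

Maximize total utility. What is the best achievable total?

1542

6×rain jacket uses 12 of the 13 kg and totals 1542.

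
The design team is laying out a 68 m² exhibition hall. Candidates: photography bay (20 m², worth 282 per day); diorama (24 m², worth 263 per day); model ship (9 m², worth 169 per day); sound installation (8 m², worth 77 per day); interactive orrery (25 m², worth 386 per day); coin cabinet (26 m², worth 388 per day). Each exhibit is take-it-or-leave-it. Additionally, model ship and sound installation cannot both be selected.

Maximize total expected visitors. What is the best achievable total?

Taking model ship + interactive orrery + coin cabinet: 60 m² used, 943 in expected visitors.
The closest alternative, sound installation + interactive orrery + coin cabinet, reaches only 851.

943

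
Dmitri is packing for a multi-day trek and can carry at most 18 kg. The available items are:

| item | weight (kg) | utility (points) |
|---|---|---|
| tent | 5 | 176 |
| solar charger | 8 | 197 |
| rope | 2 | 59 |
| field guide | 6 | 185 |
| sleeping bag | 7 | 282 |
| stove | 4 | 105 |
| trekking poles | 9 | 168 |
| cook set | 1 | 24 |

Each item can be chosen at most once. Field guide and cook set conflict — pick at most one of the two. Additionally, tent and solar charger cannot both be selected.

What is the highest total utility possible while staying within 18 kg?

643

The ratio ordering already packs tightly: tent + field guide + sleeping bag, 18 kg, 643.
No other feasible combination exceeds 643.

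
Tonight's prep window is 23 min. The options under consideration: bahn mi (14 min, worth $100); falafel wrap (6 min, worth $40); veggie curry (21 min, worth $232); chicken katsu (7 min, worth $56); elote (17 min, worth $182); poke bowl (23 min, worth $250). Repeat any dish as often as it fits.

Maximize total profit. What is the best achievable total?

250

The ratio heuristic lands on veggie curry (232) but leaves 2 min idle.
Replace veggie curry with poke bowl: the trade gains 18 net, giving 250 at 23 min.
Every other selection either busts 23 min or fails to beat 250.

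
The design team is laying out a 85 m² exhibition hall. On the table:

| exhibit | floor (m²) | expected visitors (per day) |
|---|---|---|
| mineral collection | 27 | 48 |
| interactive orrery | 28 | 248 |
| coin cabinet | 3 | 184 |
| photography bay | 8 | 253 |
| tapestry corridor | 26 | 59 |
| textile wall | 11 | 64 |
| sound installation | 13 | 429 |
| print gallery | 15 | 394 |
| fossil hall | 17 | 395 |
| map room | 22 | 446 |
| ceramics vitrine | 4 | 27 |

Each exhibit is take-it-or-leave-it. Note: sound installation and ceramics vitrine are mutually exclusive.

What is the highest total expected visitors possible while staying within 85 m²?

2101

Density check — coin cabinet 61.33, sound installation 33.00, photography bay 31.62 are the best per m².
Taking coin cabinet + photography bay + sound installation + print gallery + fossil hall + map room: 78 m² used, 2101 in expected visitors.
Every other selection either busts 85 m² or breaks a pairing rule or fails to beat 2101.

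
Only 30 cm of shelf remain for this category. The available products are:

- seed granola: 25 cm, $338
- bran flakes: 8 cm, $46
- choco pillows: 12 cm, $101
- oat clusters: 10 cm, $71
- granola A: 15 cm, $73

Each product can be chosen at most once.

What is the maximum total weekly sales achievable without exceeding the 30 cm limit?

338

Ranking by ratio (weekly sales/cm): seed granola 13.52, choco pillows 8.42, oat clusters 7.10.
Best packing: seed granola — 25 cm, 338 total.
An exhaustive check of the 32 subsets confirms 338.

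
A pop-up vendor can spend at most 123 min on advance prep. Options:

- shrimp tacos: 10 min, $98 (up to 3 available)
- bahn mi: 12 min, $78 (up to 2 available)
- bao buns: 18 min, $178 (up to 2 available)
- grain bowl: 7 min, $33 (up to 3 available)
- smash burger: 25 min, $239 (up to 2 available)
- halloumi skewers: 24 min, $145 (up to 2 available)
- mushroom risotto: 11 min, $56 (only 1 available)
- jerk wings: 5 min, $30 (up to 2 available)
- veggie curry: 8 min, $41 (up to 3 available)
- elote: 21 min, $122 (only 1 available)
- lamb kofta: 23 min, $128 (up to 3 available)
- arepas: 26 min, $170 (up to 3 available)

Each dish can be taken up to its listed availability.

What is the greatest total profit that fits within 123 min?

1161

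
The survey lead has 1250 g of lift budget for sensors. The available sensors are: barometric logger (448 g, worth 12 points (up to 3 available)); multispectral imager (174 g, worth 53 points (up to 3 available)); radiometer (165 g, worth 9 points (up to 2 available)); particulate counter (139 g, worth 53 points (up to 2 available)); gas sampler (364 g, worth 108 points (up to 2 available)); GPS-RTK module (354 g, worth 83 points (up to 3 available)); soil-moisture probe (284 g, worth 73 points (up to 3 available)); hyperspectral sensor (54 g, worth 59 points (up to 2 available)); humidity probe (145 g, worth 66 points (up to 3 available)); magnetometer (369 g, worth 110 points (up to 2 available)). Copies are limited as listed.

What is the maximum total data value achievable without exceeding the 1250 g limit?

532

Taking the top-ratio sensors first gives 2×multispectral imager + 2×particulate counter + 2×hyperspectral sensor + 3×humidity probe for 528 (1169 g).
Dropping 2×multispectral imager frees 348 g; slotting in magnetometer (369 g) lifts the total to 532 at 1190 g.
Every other selection either busts 1250 g or exceeds an availability limit or fails to beat 532.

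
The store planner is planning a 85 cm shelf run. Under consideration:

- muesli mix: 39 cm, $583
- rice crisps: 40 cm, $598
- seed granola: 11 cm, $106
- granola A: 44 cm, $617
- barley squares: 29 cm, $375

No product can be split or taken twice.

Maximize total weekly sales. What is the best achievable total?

1215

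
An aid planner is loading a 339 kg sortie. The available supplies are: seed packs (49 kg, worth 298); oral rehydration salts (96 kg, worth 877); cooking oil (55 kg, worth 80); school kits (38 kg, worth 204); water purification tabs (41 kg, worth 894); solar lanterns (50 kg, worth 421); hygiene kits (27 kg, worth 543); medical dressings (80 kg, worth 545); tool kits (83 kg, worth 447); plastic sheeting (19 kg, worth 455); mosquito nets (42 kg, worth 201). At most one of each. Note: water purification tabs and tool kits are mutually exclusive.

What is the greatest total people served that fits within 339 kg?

3735

Density check — plastic sheeting 23.95, water purification tabs 21.80, hygiene kits 20.11 are the best per kg.
Taking oral rehydration salts + water purification tabs + solar lanterns + hygiene kits + medical dressings + plastic sheeting: 313 kg used, 3735 in people served.
Next best is seed packs + oral rehydration salts + school kits + water purification tabs + solar lanterns + hygiene kits + plastic sheeting at 3692 (320 kg) — short by 43.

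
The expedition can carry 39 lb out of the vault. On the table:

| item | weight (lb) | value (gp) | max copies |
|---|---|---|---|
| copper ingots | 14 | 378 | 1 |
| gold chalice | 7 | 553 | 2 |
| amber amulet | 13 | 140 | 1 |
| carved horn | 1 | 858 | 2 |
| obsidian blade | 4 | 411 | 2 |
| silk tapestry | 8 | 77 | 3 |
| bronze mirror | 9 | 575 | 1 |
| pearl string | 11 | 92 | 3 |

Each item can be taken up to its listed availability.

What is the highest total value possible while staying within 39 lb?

4219

Taking 2×gold chalice + 2×carved horn + 2×obsidian blade + bronze mirror: 33 lb used, 4219 in value.
Nothing else within 39 lb beats 4219.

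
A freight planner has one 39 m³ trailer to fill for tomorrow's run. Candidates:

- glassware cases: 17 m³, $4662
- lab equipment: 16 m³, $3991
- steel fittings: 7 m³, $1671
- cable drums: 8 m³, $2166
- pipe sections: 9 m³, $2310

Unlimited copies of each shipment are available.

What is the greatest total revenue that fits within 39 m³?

By revenue per m³: glassware cases 274.24, cable drums 270.75, pipe sections 256.67, lab equipment 249.44 lead.
Filling by ratio: 2×glassware cases for 9324, with 5 m³ left unused.
The 34 m³ tied up in 2×glassware cases is better spent on steel fittings + 4×cable drums — total rises to 10335 (39 m³).
No other feasible combination exceeds 10335.

10335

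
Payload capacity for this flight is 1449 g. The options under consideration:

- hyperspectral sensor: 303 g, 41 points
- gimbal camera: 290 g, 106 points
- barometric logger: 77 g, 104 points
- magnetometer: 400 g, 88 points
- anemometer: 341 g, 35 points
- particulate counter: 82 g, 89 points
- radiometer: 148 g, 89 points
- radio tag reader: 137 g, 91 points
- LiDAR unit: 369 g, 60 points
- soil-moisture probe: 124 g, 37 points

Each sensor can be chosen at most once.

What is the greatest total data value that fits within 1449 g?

608

Greedy by ratio would take gimbal camera + barometric logger + magnetometer + particulate counter + radiometer + radio tag reader + soil-moisture probe: 1258 g used, total 604.
Replace soil-moisture probe with hyperspectral sensor: the trade gains 4 net, giving 608 at 1437 g.
No other feasible combination exceeds 608.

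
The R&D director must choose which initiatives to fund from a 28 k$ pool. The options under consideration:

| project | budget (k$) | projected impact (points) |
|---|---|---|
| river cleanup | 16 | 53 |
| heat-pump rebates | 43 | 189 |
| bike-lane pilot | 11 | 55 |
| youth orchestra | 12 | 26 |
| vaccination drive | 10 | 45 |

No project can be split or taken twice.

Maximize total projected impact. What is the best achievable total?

108

Taking the top-ratio projects first gives bike-lane pilot + vaccination drive for 100 (21 k$).
Replace vaccination drive with river cleanup: the trade gains 8 net, giving 108 at 27 k$.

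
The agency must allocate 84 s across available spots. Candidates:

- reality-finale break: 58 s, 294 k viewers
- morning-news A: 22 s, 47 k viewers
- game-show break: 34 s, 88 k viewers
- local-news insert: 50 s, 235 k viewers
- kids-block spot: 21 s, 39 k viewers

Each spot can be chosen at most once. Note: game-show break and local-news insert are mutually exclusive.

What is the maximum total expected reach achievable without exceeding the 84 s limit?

341

Reality-finale break + morning-news A uses 80 of the 84 s and totals 341.
Nothing else feasible within 84 s beats 341.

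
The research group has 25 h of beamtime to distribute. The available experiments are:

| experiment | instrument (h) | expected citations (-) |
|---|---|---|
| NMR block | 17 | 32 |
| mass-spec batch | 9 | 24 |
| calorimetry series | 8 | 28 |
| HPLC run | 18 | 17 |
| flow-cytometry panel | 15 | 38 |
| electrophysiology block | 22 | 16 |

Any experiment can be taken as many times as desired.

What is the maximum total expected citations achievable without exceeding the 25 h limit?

84

Density check — calorimetry series 3.50, mass-spec batch 2.67, flow-cytometry panel 2.53 are the best per h.
Best packing: 3×calorimetry series — 24 h, 84 total.
The spare 1 h is too small for any remaining experiment, and no exchange beats 84.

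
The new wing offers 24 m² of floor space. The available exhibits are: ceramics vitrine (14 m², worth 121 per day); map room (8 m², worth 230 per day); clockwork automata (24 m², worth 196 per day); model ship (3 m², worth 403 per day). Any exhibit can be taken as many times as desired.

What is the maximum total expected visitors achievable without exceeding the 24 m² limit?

3224

Taking 8×model ship: 24 m² used, 3224 in expected visitors.
No other feasible combination exceeds 3224.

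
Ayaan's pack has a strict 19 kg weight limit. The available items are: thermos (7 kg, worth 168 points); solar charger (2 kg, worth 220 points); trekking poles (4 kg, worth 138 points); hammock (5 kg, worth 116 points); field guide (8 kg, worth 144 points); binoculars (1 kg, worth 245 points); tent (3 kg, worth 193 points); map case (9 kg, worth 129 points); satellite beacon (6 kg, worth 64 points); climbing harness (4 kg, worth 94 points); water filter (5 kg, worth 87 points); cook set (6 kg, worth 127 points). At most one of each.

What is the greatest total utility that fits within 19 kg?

Density check — binoculars 245.00, solar charger 110.00, tent 64.33 are the best per kg.
Taking the top-ratio items first gives thermos + solar charger + trekking poles + binoculars + tent for 964 (17 kg).
The 7 kg tied up in thermos is better spent on hammock + climbing harness — total rises to 1006 (19 kg).
An exhaustive check of the 4096 subsets confirms 1006.

1006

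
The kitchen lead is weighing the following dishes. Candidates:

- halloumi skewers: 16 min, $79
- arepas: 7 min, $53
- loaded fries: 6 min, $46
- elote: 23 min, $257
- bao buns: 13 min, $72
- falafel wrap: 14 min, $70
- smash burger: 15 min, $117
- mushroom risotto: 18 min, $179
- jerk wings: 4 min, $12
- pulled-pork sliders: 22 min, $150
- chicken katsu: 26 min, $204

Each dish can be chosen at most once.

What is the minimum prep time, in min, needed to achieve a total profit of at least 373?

38

Minimise min subject to total profit ≥ 373.
elote + smash burger: 374 profit at 38 min.
No combination under 38 min hits 373.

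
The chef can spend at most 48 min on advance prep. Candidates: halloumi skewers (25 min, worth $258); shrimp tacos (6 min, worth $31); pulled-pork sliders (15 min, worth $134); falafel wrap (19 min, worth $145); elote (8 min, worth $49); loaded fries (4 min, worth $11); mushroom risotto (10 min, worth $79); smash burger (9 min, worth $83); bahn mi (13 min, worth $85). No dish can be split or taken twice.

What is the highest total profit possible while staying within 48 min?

By profit per min: halloumi skewers 10.32, smash burger 9.22, pulled-pork sliders 8.93, mushroom risotto 7.90 lead.
Greedy by ratio would take halloumi skewers + loaded fries + mushroom risotto + smash burger: 48 min used, total 431.
But halloumi skewers + pulled-pork sliders + elote fits in 48 min and reaches 441.
Runner-up halloumi skewers + loaded fries + mushroom risotto + smash burger tops out at 431.

441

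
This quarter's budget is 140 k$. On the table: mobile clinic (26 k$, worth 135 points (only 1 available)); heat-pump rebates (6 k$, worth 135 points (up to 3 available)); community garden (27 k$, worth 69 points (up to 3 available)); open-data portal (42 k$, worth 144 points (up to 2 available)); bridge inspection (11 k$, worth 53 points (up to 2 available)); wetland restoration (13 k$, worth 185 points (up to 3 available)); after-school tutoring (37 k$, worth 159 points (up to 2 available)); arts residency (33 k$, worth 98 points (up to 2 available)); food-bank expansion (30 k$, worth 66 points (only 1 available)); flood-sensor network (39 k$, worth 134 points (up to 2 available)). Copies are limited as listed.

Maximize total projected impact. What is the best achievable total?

1307

Greedy by ratio would take mobile clinic + 3×heat-pump rebates + 2×bridge inspection + 3×wetland restoration + arts residency: 138 k$ used, total 1299.
Dropping bridge inspection and arts residency frees 44 k$; slotting in after-school tutoring (37 k$) lifts the total to 1307 at 131 k$.
The spare 9 k$ is too small for any remaining project, and no exchange beats 1307.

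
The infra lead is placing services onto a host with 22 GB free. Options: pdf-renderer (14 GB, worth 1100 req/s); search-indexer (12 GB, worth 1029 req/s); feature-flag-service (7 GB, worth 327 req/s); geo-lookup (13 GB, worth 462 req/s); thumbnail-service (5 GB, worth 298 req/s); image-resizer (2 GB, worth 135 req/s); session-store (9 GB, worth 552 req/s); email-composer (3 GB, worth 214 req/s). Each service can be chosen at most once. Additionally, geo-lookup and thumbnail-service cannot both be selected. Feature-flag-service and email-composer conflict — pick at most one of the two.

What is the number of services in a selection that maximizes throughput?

The maximum throughput within 22 GB is 1676.
One optimal bundle: search-indexer + thumbnail-service + image-resizer + email-composer (22 GB).
Every optimal selection uses 4 services.

4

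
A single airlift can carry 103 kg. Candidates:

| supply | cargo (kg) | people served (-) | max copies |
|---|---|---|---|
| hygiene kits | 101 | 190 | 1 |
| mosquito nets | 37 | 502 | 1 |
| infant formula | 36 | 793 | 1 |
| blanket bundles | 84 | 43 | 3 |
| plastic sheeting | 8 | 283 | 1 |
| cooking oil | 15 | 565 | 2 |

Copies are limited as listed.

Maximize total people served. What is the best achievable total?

2425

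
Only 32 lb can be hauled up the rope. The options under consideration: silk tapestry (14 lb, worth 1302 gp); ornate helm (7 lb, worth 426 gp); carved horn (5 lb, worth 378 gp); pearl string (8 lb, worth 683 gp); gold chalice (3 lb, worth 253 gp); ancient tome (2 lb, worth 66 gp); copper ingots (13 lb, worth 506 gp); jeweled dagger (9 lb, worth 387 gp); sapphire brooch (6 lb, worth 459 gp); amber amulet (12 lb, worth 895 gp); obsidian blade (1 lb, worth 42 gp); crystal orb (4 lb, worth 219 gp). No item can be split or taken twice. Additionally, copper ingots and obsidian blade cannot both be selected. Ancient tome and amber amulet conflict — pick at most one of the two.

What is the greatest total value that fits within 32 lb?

2739

The ratio ordering already packs tightly: silk tapestry + pearl string + gold chalice + sapphire brooch + obsidian blade, 32 lb, 2739.
The closest alternative, silk tapestry + pearl string + gold chalice + sapphire brooch, reaches only 2697.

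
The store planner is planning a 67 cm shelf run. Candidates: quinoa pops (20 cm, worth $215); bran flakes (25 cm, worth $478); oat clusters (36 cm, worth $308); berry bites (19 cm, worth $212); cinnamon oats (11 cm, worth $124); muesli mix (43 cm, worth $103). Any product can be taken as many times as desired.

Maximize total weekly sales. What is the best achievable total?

Best packing: 2×bran flakes + cinnamon oats — 61 cm, 1080 total.
Nothing else within 67 cm beats 1080.

1080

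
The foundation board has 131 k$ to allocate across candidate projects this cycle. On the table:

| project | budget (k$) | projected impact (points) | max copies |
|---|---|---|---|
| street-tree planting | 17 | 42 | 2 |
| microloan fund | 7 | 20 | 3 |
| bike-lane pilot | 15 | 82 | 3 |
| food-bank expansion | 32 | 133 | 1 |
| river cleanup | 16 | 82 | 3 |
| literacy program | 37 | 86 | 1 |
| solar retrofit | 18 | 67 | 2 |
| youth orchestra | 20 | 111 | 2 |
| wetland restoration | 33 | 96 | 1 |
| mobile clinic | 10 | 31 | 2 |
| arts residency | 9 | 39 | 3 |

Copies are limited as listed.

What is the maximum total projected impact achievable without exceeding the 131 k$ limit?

681

The ratio heuristic lands on 3×bike-lane pilot + 2×river cleanup + 2×youth orchestra + arts residency (671) but leaves 5 k$ idle.
Replace youth orchestra with river cleanup + arts residency: the trade gains 10 net, giving 681 at 131 k$.
Nothing else within 131 k$ beats 681.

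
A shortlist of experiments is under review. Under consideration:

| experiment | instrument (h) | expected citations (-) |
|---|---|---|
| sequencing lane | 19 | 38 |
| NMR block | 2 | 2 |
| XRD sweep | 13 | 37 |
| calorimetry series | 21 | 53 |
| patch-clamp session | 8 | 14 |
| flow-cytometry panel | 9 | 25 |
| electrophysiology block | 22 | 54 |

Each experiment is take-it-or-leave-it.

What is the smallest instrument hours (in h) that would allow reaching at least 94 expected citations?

40

Need the lightest bundle worth ≥ 94.
NMR block + calorimetry series + patch-clamp session + flow-cytometry panel reaches 94 using 40 h.
No combination under 40 h hits 94.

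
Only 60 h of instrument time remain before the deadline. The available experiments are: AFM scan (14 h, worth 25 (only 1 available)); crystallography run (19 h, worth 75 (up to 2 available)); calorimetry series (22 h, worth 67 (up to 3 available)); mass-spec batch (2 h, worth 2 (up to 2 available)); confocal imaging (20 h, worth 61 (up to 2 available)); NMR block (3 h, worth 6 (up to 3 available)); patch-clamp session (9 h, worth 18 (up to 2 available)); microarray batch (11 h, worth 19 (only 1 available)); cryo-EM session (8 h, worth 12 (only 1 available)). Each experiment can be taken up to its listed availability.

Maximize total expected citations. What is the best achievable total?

By expected citations per h: crystallography run 3.95, confocal imaging 3.05, calorimetry series 3.05 lead.
A density-first pass picks 2×crystallography run + mass-spec batch + confocal imaging — 213 at 60 h.
Replace mass-spec batch and confocal imaging with calorimetry series: the trade gains 4 net, giving 217 at 60 h.
Every other selection either busts 60 h or exceeds an availability limit or fails to beat 217.

217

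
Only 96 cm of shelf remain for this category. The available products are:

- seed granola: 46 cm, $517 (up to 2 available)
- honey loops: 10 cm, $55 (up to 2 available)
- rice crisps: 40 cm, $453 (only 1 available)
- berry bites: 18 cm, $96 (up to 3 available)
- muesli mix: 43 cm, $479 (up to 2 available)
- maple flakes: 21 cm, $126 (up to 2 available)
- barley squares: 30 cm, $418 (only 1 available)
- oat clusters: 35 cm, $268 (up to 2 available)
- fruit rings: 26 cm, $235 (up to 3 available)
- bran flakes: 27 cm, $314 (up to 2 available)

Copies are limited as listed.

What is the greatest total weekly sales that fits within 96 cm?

A density-first pass picks honey loops + barley squares + 2×bran flakes — 1101 at 94 cm.
Replace honey loops and 2×bran flakes with rice crisps + fruit rings: the trade gains 5 net, giving 1106 at 96 cm.

1106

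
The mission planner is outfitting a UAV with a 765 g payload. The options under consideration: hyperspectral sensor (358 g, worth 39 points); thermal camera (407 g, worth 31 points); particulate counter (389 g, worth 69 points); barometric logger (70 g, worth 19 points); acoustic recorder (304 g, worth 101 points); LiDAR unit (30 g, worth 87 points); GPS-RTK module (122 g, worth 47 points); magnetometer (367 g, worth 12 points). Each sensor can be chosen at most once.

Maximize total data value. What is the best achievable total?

Greedy by ratio would take barometric logger + acoustic recorder + LiDAR unit + GPS-RTK module: 526 g used, total 254.
The 192 g tied up in barometric logger and GPS-RTK module is better spent on particulate counter — total rises to 257 (723 g).

257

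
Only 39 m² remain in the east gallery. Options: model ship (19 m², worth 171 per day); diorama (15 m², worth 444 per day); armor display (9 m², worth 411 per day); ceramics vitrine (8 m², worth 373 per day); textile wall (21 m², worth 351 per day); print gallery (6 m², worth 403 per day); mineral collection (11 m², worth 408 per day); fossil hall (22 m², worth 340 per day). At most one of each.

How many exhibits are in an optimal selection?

4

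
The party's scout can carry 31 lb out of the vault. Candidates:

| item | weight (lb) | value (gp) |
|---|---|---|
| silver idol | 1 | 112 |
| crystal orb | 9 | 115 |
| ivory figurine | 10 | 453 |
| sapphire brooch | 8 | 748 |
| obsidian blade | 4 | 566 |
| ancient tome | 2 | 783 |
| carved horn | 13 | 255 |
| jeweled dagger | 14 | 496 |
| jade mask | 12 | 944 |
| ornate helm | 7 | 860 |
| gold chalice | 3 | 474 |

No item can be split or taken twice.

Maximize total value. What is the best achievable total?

3739

A density-first pass picks silver idol + sapphire brooch + obsidian blade + ancient tome + ornate helm + gold chalice — 3543 at 25 lb.
The 8 lb tied up in sapphire brooch is better spent on jade mask — total rises to 3739 (29 lb).
Runner-up silver idol + sapphire brooch + obsidian blade + ancient tome + jade mask + gold chalice tops out at 3627.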